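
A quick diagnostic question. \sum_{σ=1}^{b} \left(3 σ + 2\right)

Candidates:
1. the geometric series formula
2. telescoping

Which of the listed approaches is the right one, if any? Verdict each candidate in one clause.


Technique: no special technique — no ratio, no shift structure, no binomial pattern: sum the constant-multiple powers of σ with known formulas.
- the geometric series formula — consecutive terms are not related by a fixed multiplier.
- telescoping: the summand is not presented as a shifted difference — a telescoping rewrite may exist, but the displayed structure does not offer one.


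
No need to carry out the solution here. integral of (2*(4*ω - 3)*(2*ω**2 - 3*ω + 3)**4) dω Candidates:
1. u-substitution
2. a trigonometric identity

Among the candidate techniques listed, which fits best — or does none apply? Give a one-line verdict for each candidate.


Technique: u-substitution — viewed as a product, the integrand is a composition evaluated at 2*ω**2 - 3*ω + 3 times (a constant multiple of) that inner expression's derivative, so u = 2*ω**2 - 3*ω + 3 makes it elementary. Nothing stops a full expansion here — the substitution simply spares the algebra.
- u-substitution: yes, a natural case for it.
- a trigonometric identity: no sine or cosine appears, so there is nothing for a trigonometric identity to act on.


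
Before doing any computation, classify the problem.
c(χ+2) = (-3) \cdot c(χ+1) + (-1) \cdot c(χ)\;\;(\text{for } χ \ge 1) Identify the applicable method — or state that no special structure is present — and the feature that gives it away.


Verdict: the characteristic-root method — this is the constant-coefficient homogeneous case — the whole solution in χ reduces to a polynomial's roots.


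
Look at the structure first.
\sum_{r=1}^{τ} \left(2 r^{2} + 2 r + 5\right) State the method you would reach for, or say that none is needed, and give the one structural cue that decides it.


Technique: no special technique — with only polynomial terms in r present, the classical sum-of-powers identities are all you need.


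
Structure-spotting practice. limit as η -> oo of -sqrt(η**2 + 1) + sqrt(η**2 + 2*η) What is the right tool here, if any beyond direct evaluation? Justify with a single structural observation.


Diagnosis: conjugate multiplication — both pieces blow up but their difference is finite; the conjugate trick rationalizes sqrt(η**2 + 2*η) - sqrt(η**2 + 1).


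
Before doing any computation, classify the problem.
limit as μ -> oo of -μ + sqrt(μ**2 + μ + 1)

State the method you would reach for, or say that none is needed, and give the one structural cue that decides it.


Technique: conjugate multiplication — this difference gives up after one conjugate multiplication — the radical structure cancels against its conjugate.


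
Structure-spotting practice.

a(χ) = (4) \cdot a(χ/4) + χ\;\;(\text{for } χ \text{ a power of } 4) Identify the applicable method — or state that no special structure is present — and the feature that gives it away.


Method: the master substitution — the argument shrinks by the factor 4, so measure the index on a logarithmic scale and the recursion becomes a shift.


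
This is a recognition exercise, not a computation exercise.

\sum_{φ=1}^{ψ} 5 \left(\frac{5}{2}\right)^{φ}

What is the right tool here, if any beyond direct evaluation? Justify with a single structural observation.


Diagnosis: the geometric series formula — term-over-term division gives \frac{5}{2} every time — index-free ratio, geometric sum formula applies.


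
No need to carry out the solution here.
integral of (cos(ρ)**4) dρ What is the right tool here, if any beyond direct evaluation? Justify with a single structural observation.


Technique: a trigonometric identity — apply power reduction to cos(ρ)**4; each application halves the trigonometric degree.


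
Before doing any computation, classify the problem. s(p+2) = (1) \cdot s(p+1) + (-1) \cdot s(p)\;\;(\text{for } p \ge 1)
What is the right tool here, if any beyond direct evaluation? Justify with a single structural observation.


Method: the characteristic-root method — the recurrence is linear and homogeneous with constant coefficients, so the ansatz r^p turns it into a polynomial equation for r.


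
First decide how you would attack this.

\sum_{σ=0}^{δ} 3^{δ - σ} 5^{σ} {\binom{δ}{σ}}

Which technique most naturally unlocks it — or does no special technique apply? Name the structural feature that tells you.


Method: the binomial theorem — terms weighting {\binom{δ}{σ}} against matched powers of 5 and 3 reassemble into (5 + 3)^δ by the binomial theorem.


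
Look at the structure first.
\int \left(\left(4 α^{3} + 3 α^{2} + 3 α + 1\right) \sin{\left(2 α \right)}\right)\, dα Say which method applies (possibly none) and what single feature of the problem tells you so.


Technique: integration by parts — differentiate 4 α^{3} + 3 α^{2} + 3 α + 1, integrate \sin{\left(2 α \right)}: each pass lowers the polynomial degree, so parts terminates.


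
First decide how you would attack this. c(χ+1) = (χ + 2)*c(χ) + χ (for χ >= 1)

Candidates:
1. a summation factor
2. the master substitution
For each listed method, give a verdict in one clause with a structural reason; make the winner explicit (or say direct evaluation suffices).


Method: a summation factor — the coefficient χ + 2 drifts with the index, so no fixed root exists; normalizing by the cumulative product telescopes it.
- a summation factor: a fit — the right tool for this form.
- the master substitution: this is shift-type recursion, outside the divide-and-conquer template.


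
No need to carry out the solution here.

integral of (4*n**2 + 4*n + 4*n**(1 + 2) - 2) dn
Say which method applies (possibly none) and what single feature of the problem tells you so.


Diagnosis: no special technique — every term is a constant multiple of a power of n; term-wise power-rule integration needs no preliminary transformation.


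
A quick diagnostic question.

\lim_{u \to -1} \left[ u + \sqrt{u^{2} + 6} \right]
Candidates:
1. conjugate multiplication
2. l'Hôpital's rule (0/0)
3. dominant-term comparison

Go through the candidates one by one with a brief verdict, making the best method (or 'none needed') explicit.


Diagnosis: no special technique — no zero denominators, no indeterminate clash at -1 — substitute and read off the value.
- conjugate multiplication: no difference of divergent radicals appears, so rationalizing has nothing to cancel.
- l'Hôpital's rule (0/0) — substituting the point gives a finite value outright — there is no indeterminate clash to repair.
- dominant-term comparison: leading-power comparison does not apply to this form.


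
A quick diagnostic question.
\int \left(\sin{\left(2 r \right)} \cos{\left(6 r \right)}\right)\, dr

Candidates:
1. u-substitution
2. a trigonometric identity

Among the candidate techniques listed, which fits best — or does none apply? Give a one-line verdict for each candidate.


Best approach: a trigonometric identity — the identity turns \sin{\left(2 r \right)} \cos{\left(6 r \right)} into two lone cosines/sines, each trivially integrable.
- u-substitution — no subexpression of the integrand pairs with its own derivative as a factor — individual terms may offer their own substitutions, but any change of variable covering the whole integral would have to be constructed from outside the expression.
- a trigonometric identity: applies; the problem has the shape this method handles.


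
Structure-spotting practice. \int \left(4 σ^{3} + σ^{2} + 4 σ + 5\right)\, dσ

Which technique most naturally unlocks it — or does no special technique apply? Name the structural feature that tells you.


Best approach: no special technique — the integrand is a sum of constant multiples of powers of σ — integrate term by term.


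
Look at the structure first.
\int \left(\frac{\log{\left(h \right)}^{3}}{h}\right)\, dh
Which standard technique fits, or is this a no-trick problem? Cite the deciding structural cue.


Diagnosis: u-substitution — structure check: outer function, inner expression \log{\left(h \right)}, inner derivative as a factor — the classic u = \log{\left(h \right)} pattern.


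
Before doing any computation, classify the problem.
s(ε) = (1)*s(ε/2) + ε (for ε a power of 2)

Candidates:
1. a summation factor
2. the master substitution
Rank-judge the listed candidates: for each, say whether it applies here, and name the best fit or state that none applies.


Diagnosis: the master substitution — the call at ε/2 makes this multiplicative recursion; the master-style substitution converts it to additive.
- a summation factor — a divided-index call is outside the fixed-shift first-order family a summation factor normalizes.
- the master substitution — applies; the problem has the shape this method handles.


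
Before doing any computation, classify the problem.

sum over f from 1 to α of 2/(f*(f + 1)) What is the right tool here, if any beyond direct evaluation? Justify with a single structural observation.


Technique: telescoping — rewrite 2/(f*(f + 1)) as simple fractions and successive terms eat each other — only the edges survive.


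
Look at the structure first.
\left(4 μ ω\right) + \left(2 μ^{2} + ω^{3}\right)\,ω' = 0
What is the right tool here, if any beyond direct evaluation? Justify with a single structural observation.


Best approach: the exact-equation method — check exactness first: here it holds (4 μ ω, 2 μ^{2} + ω^{3} have matching cross partials), so no integrating factor is needed.


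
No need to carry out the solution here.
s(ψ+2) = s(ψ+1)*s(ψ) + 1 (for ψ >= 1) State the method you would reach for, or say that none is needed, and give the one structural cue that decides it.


Best approach: no special technique — the sequence value feeds back through itself nonlinearly — linear superposition fails, and every superposition-based closed form fails with it.


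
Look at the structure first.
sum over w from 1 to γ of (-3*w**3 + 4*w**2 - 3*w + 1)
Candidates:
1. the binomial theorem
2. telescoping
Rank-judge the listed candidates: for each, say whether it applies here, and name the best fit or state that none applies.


Technique: no special technique — every summand is a constant multiple of a power of w — apply the standard power-sum identities one degree at a time.
- the binomial theorem: no binomial coefficients pair with matched powers.
- telescoping: in the displayed form, no term reappears at a neighboring index to cancel against.


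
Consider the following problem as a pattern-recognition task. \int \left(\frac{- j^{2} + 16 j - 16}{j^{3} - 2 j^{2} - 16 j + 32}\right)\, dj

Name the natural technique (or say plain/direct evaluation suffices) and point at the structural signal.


Best approach: partial fractions — with j^{3} - 2 j^{2} - 16 j + 32 factorable and the degree on top strictly smaller, simple-fraction decomposition is immediate.


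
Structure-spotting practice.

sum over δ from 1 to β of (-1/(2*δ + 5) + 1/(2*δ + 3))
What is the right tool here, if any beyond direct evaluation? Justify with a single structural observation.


Diagnosis: telescoping — the piece each term subtracts is 1/(2*δ + 3) advanced by one index, and it reappears with a plus sign leading the following term — the sum collapses to its boundary terms.


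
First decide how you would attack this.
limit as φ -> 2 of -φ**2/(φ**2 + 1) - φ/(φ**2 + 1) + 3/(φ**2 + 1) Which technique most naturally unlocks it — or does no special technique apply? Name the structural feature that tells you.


Verdict: no special technique — the expression is continuous at the evaluation point — substitute directly; no indeterminate form appears.


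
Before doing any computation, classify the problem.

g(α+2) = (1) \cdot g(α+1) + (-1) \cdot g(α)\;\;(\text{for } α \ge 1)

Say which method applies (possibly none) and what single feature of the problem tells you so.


Verdict: the characteristic-root method — every coefficient is a fixed number and the forcing is zero — substitute r^α and read off the root equation.


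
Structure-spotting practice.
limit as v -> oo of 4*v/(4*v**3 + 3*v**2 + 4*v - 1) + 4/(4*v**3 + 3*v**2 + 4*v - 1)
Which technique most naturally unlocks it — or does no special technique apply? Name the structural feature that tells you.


Verdict: dominant-term comparison — divide through by the highest power of v; every lower-order term dies and the dominant terms decide the limit. As a single quotient, the ∞/∞ shape would yield to repeated differentiation as well — the growth comparison gets there in one look.


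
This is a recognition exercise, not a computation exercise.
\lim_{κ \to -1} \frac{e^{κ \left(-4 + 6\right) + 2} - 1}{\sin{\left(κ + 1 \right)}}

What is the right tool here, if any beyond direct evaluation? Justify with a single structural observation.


Method: l'Hôpital's rule (0/0) — numerator and denominator both vanish at -1 — a genuine 0/0 form, which is exactly when l'Hôpital applies. The standard small-argument limits would also carry it; the rule is the systematic route.


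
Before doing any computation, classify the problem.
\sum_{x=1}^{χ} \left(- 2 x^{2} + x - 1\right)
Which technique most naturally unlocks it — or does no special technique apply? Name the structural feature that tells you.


Technique: no special technique — the summand is a plain polynomial in x (expanding first if it arrives factored); standard power-sum formulas evaluate it term by term.


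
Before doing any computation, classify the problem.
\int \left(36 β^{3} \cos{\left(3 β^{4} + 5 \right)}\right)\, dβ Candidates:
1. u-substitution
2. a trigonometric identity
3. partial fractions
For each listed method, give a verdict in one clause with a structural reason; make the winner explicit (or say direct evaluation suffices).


Best approach: u-substitution — set u = 3 β^{4} + 5: a constant multiple of its derivative, namely 36 β^{3}, is present as a factor once the integrand is collected, so the du is sitting there waiting.
- u-substitution: yes — fits the structure here.
- a trigonometric identity — no identity rewrites this into an easier trigonometric form.
- partial fractions: there is no rational-function structure to decompose.


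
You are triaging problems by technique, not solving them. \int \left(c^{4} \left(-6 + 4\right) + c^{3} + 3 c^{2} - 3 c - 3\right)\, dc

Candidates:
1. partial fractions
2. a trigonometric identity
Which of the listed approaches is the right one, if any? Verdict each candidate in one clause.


Technique: no special technique — the integrand is a sum of constant multiples of powers of c — integrate term by term.
- partial fractions — there is no rational-function structure to decompose.
- a trigonometric identity — no sine or cosine appears, so there is nothing for a trigonometric identity to act on.


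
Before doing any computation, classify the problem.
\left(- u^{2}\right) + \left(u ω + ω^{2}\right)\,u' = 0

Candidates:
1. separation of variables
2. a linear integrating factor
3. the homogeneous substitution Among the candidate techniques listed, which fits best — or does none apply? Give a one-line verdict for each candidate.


Best approach: the homogeneous substitution — the slope's numerator and denominator have matching total degree, so it depends only on u/ω and the ratio substitution collapses it. This can also be massaged into Bernoulli form (the roles of the variables may need exchanging); the homogeneous substitution avoids that setup.
- separation of variables: the two dependences are entangled, not a clean product of one-variable pieces.
- a linear integrating factor: the unknown enters nonlinearly (through a power, a denominator, or a transcendental function), which the linear integrating-factor recipe cannot absorb as-is — any repair would come from a preliminary substitution, not the factor.
- the homogeneous substitution — a fit — the right tool for this form.


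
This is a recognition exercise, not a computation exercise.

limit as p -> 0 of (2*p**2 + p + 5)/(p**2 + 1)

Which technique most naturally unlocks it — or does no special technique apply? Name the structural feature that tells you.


Method: no special technique — no denominator vanishes and nothing blows up at 0: direct substitution is the whole computation.


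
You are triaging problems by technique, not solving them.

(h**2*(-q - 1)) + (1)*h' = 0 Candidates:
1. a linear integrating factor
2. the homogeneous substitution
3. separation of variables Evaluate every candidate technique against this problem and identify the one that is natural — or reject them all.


Technique: separation of variables — all dependence on the two variables factors apart, the defining separable shape.
- a linear integrating factor — the unknown enters nonlinearly (through a power, a denominator, or a transcendental function), which the linear integrating-factor recipe cannot absorb as-is — any repair would come from a preliminary substitution, not the factor.
- the homogeneous substitution — the ratio substitution does not collapse this equation.
- separation of variables: yes, a natural case for it.


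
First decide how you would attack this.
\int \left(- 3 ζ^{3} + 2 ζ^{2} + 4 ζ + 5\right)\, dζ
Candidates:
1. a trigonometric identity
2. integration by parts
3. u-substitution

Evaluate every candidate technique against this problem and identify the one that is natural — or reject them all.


Technique: no special technique — the integrand is a sum of constant multiples of powers of ζ — integrate term by term.
- a trigonometric identity: there is no trigonometric structure at all — the integrand carries no sine or cosine to rewrite.
- integration by parts — splitting off a factor buys nothing — the integrand integrates directly without parts.
- u-substitution: no substitution does more than relabel what direct integration already handles.


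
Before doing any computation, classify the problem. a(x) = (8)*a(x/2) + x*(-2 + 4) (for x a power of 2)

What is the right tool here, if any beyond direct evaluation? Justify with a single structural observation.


Verdict: the master substitution — the index is divided (x/2), not shifted — substitute x = 2^m to straighten it into a shift recurrence.


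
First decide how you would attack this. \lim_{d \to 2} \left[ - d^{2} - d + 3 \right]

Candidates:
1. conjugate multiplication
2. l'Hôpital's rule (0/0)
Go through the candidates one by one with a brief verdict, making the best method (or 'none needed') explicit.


Technique: no special technique — the expression is continuous at the evaluation point — substitute directly; no indeterminate form appears.
- conjugate multiplication — no divergent radical difference is present for a conjugate pair to cancel.
- l'Hôpital's rule (0/0): substituting the point gives a finite value outright — there is no indeterminate clash to repair.


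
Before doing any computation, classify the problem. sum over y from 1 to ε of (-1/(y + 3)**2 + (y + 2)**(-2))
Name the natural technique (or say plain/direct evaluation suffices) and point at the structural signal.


Verdict: telescoping — the piece each term subtracts is (y + 2)**(-2) advanced by one index, and it reappears with a plus sign leading the following term — the sum collapses to its boundary terms.


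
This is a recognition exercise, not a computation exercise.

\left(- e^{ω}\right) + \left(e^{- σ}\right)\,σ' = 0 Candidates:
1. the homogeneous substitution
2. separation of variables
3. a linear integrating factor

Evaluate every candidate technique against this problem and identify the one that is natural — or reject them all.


Verdict: separation of variables — solved for the derivative, the right side splits multiplicatively into a function of each variable alone — divide and integrate each side.
- the homogeneous substitution — the ratio substitution does not collapse this equation.
- separation of variables: yes — fits the structure here.
- a linear integrating factor: the unknown enters nonlinearly (through a power, a denominator, or a transcendental function), which the linear integrating-factor recipe cannot absorb as-is — any repair would come from a preliminary substitution, not the factor.


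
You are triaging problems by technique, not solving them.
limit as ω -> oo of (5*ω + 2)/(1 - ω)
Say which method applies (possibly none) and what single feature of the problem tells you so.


Diagnosis: dominant-term comparison — at large ω only the top-degree terms survive; compare the leading terms and the limit falls out. l'Hôpital's at-infinity variant applies to the expression viewed as a single quotient; the leading-term comparison is the direct route.


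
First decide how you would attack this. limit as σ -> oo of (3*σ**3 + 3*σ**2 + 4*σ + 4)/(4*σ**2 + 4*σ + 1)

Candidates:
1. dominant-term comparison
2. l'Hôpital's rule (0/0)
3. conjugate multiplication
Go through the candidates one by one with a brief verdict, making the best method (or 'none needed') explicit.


Method: dominant-term comparison — as σ grows, only the highest-degree terms matter — compare leading terms and read the limit off.
- dominant-term comparison: yes, a natural case for it.
- l'Hôpital's rule (0/0) — no 0/0 form appears: written as one quotient, top and bottom both grow without bound, and the ratio is decided by their leading terms.
- conjugate multiplication — no divergent radical difference is present for a conjugate pair to cancel.


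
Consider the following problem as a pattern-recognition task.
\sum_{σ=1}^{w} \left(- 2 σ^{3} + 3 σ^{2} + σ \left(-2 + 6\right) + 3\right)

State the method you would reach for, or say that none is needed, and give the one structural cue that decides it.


Method: no special technique — every summand is a constant multiple of a power of σ — apply the standard power-sum identities one degree at a time.


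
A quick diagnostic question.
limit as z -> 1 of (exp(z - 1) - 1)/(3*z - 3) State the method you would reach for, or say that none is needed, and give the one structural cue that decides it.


Diagnosis: l'Hôpital's rule (0/0) — numerator and denominator both vanish at 1 — a genuine 0/0 form, which is exactly when l'Hôpital applies. Known elementary limits would finish this too — the rule just bypasses the case analysis.


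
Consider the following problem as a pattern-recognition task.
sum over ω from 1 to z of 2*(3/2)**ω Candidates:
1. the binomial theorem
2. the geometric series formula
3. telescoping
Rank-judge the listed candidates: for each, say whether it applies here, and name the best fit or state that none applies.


Verdict: the geometric series formula — each term is 3/2 times the previous one, so the geometric-series formula applies directly.
- the binomial theorem — no binomial coefficients pair with matched powers.
- the geometric series formula: yes, a natural case for it.
- telescoping: computed from the summand as displayed, the partial sums build up without the pairwise collapse telescoping exploits.


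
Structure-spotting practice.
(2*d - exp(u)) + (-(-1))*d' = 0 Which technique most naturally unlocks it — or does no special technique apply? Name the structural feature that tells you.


Diagnosis: a linear integrating factor — the unknown enters only to the first power against a nonzero forcing term — the integrating-factor template applies directly.


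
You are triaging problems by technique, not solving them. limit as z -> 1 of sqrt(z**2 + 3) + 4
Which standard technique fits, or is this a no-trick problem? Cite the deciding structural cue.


Technique: no special technique — no denominator vanishes and nothing blows up at 1: direct substitution is the whole computation.


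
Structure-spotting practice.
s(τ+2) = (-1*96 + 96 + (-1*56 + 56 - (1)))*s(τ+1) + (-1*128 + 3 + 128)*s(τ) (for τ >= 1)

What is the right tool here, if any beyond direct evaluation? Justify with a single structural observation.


Best approach: the characteristic-root method — the recurrence is linear and homogeneous with constant coefficients, so the ansatz r^τ turns it into a polynomial equation for r.


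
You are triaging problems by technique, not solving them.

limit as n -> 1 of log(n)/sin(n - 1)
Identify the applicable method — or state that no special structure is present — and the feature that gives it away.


Technique: l'Hôpital's rule (0/0) — the 0/0 form at 1 is the signature situation for l'Hôpital's rule. Known elementary limits would finish this too — the rule just bypasses the case analysis.


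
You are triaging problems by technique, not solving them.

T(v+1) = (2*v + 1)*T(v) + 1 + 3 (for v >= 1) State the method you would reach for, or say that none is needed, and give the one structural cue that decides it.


Verdict: a summation factor — one-term recursion with variable weight 2*v + 1 is solved by product normalization, not by root-finding.


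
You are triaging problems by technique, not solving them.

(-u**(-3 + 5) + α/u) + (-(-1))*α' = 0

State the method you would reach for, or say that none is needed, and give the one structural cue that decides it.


Verdict: a linear integrating factor — the unknown enters only to the first power against a nonzero forcing term — the integrating-factor template applies directly.


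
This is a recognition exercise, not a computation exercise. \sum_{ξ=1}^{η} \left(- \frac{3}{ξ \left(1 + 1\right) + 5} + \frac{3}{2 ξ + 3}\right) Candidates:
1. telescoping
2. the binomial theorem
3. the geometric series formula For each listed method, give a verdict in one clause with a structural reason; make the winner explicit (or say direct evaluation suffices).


Method: telescoping — the summand is built as \frac{3}{2 ξ + 3} minus its own successor — adjacent terms annihilate down the line.
- telescoping — a fit — the right tool for this form.
- the binomial theorem — the summand does not match any term pattern of an expanded binomial power.
- the geometric series formula — dividing successive terms gives an index-dependent quantity, not a constant.


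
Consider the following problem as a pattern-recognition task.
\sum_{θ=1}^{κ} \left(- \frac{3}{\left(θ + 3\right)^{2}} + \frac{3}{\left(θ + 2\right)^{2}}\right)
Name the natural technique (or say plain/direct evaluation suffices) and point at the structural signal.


Best approach: telescoping — consecutive terms evaluate one function at adjacent indices (\frac{3}{\left(θ + 2\right)^{2}} is its current value): one term's tail is the next term's head, so the chain collapses.


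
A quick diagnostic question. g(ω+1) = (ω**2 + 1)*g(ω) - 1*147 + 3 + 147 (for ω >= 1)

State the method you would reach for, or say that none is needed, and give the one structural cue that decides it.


Best approach: a summation factor — first-order, linear, moving coefficient ω**2 + 1: the discrete analogue of an integrating factor handles it.


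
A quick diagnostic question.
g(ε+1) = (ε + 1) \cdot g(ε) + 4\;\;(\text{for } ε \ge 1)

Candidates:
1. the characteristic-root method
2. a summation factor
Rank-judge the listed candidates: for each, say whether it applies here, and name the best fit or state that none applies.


Best approach: a summation factor — one-term recursion with variable weight ε + 1 is solved by product normalization, not by root-finding.
- the characteristic-root method: the coefficients vary with the index, breaking the constant-coefficient structure the method needs.
- a summation factor — applies; the problem has the shape this method handles.


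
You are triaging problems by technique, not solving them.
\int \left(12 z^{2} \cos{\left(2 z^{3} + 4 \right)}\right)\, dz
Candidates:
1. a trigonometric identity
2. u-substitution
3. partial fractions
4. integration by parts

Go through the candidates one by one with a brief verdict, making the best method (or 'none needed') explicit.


Technique: u-substitution — read it as f(2 z^{3} + 4) times a constant multiple of d(2 z^{3} + 4): one substitution, u = 2 z^{3} + 4, finishes it.
- a trigonometric identity: neither the even-power reduction nor the product-to-sum identity applies to this structure.
- u-substitution — yes — fits the structure here.
- partial fractions: the expression is not a ratio of polynomials that decomposes further.
- integration by parts: a polynomial factor is present, but its partner is not an exp, sine, or cosine of a degree-1 argument, nor a logarithm.


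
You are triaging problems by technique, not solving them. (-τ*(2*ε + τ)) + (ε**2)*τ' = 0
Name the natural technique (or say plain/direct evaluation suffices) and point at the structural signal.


Diagnosis: the homogeneous substitution — the slope is degree-zero homogeneous: the ratio substitution v = τ/ε collapses it. A Bernoulli rewrite works here as the equation stands — the homogeneous substitution is the more immediate reading.


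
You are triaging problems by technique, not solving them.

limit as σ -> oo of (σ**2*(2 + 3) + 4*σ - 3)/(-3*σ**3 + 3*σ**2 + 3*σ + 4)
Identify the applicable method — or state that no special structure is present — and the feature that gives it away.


Method: dominant-term comparison — at large σ only the top-degree terms survive; compare the leading terms and the limit falls out. As a single quotient, the ∞/∞ shape would yield to repeated differentiation as well — the growth comparison gets there in one look.


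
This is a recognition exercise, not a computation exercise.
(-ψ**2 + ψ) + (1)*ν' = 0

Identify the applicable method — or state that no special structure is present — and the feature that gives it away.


Best approach: no special technique — solved for the derivative, no ν appears — this is antidifferentiation in ψ wearing ODE clothing.


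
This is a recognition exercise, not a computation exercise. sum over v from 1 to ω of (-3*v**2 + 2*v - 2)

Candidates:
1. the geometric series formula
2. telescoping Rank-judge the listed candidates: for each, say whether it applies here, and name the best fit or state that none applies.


Best approach: no special technique — the summand is a plain polynomial in v (expanding first if it arrives factored); standard power-sum formulas evaluate it term by term.
- the geometric series formula: there is no constant term-to-term ratio.
- telescoping — as presented, consecutive terms share no shifted copy to cancel against — no rewrite is on display to change that.


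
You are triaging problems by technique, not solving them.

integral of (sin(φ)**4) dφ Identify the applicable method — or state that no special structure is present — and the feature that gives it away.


Verdict: a trigonometric identity — the even exponent on sin(φ)**4 signals one move: rewrite via cos of the doubled angle.


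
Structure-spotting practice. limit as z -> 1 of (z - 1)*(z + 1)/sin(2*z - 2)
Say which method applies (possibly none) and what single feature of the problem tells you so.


Verdict: l'Hôpital's rule (0/0) — substituting 1 gives 0 over 0; differentiate top and bottom once and re-evaluate. A first-order expansion at the point is an equally standard path; the rule packages it.


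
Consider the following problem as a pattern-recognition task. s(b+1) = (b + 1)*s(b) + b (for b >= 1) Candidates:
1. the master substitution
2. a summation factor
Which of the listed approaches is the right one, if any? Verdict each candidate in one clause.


Method: a summation factor — one step of memory with a weight b + 1 that changes as the index grows — the summation-factor construction is built for this.
- the master substitution: there is no divide-the-index recursive argument.
- a summation factor: applicable, and directly so.


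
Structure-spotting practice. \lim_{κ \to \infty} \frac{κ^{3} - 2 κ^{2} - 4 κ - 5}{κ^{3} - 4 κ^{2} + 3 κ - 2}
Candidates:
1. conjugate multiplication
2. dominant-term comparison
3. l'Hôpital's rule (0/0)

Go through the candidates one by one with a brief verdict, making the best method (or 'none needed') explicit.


Method: dominant-term comparison — at large κ only the top-degree terms survive; compare the leading terms and the limit falls out.
- conjugate multiplication: no divergent radical difference is present for a conjugate pair to cancel.
- dominant-term comparison: applicable, and directly so.
- l'Hôpital's rule (0/0): as a single quotient the expression runs to ∞/∞ at the limit point — an at-infinity form of the rule would apply, though the leading-growth comparison is the direct reading.


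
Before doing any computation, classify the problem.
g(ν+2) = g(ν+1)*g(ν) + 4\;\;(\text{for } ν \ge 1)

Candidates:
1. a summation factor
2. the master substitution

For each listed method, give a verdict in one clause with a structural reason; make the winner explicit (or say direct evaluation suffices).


Diagnosis: no special technique — this one you iterate or analyze qualitatively: the nonlinearity defeats linear solution methods.
- a summation factor — no summation factor applies — the rule is not linear in the sequence values.
- the master substitution: there is no divide-the-index recursive argument.


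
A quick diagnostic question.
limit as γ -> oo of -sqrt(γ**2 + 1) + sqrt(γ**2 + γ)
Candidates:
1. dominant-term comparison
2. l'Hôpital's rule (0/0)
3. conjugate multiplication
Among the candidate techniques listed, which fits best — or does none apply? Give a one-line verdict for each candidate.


Technique: conjugate multiplication — an infinity-minus-infinity difference with a surviving radical — multiply by the conjugate to cancel the divergence.
- dominant-term comparison — this limit is not decided by comparing leading-term growth at infinity.
- l'Hôpital's rule (0/0): the expression is a difference driving to ∞ − ∞, not a 0/0 quotient — there is no ratio for the rule to differentiate.
- conjugate multiplication: applicable, and directly so.


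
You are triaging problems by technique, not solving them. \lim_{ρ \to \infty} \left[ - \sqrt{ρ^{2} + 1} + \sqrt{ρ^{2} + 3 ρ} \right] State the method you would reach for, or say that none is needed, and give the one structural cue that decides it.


Method: conjugate multiplication — divergence minus divergence hides a finite answer — expose it by pairing \sqrt{ρ^{2} + 3 ρ} - \sqrt{ρ^{2} + 1} with its conjugate.


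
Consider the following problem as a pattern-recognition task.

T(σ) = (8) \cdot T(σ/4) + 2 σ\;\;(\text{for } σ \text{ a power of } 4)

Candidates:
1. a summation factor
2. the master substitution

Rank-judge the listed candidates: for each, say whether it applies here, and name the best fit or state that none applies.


Method: the master substitution — the argument shrinks by the factor 4, so measure the index on a logarithmic scale and the recursion becomes a shift.
- a summation factor — a divided-index call is outside the fixed-shift first-order family a summation factor normalizes.
- the master substitution — a fit — the right tool for this form.


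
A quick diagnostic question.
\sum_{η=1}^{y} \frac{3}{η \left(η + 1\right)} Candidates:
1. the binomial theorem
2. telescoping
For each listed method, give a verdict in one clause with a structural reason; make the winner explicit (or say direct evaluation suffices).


Best approach: telescoping — after splitting \frac{3}{η \left(η + 1\right)} into partial fractions, the pieces are shifted copies of one function and cancel telescopically.
- the binomial theorem: the terms do not reassemble into a binomial power.
- telescoping — applicable, and directly so.


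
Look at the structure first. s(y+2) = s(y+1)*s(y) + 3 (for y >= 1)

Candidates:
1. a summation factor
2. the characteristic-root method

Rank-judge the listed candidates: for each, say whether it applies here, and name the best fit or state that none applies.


Technique: no special technique — this one you iterate or analyze qualitatively: the nonlinearity defeats linear solution methods.
- a summation factor: the recursion is nonlinear — outside the first-order linear family a summation factor addresses.
- the characteristic-root method — nonlinearity rules out exponential-mode superposition from the start.


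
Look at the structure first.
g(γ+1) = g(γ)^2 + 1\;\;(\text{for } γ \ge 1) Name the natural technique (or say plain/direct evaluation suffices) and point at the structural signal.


Diagnosis: no special technique — the update rule curves (it is not linear in the unknown sequence), so no superposition-based closed form attaches — iterate or study it directly.


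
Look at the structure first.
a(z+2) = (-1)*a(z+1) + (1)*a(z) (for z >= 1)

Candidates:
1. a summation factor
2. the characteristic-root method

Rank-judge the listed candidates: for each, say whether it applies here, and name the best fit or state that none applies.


Verdict: the characteristic-root method — no index-dependence in the weights and nothing inhomogeneous: classic characteristic-equation setup.
- a summation factor — a summation factor telescopes one-step recursions; this one carries higher-order memory.
- the characteristic-root method — applies; the problem has the shape this method handles.


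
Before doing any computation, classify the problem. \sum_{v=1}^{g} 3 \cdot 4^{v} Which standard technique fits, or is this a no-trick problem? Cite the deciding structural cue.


Method: the geometric series formula — each summand is the previous one scaled by 4; that constant multiplier is itself the geometric structure.


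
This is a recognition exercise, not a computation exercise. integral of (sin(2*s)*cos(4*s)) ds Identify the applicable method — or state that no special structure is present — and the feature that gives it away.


Method: a trigonometric identity — cross-frequency products like sin(2*s)*cos(4*s) are the textbook product-to-sum case — the identity converts them to directly integrable sinusoids.


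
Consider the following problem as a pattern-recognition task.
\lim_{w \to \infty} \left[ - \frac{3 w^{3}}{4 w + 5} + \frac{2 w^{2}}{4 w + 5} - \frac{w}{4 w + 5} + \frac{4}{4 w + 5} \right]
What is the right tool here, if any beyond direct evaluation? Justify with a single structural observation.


Best approach: dominant-term comparison — at large w only the top-degree terms survive; compare the leading terms and the limit falls out. l'Hôpital's at-infinity variant applies to the expression viewed as a single quotient; the leading-term comparison is the direct route.


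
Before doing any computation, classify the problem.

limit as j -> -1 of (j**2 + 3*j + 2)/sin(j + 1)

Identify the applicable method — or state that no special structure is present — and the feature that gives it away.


Method: l'Hôpital's rule (0/0) — numerator and denominator both vanish at -1 — a genuine 0/0 form, which is exactly when l'Hôpital applies. Expanding numerator and denominator to first order gives the same value — the rule automates exactly that.


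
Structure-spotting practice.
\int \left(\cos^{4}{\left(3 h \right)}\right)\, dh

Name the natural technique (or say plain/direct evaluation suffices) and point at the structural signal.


Best approach: a trigonometric identity — apply power reduction to \cos^{4}{\left(3 h \right)}; each application halves the trigonometric degree.


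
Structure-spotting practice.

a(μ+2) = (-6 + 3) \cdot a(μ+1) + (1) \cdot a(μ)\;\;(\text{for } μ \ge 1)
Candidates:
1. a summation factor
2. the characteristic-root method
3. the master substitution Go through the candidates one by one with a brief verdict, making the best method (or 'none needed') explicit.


Diagnosis: the characteristic-root method — shift-invariance with fixed coefficients calls for exponential trials; the characteristic polynomial finds every r^μ.
- a summation factor — a summation factor telescopes one-step recursions; this one carries higher-order memory.
- the characteristic-root method: applicable, and directly so.
- the master substitution: with no divided-index recursive call, reindexing by powers of a base buys nothing.
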